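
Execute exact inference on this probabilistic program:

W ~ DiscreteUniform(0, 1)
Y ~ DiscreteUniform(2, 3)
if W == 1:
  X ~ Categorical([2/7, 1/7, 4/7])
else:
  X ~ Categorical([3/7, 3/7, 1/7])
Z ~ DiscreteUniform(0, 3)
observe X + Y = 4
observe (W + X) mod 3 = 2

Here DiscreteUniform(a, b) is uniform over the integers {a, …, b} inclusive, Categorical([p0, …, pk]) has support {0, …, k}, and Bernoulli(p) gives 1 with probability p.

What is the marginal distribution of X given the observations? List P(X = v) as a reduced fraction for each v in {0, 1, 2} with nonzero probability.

P(X=1) = 1/2, P(X=2) = 1/2

Enumerate traces; 8 have nonzero weight after conditioning:
  (W=0, Y=2, X=2, Z=0) weight 1/112
  (W=0, Y=2, X=2, Z=1) weight 1/112
  (W=0, Y=2, X=2, Z=2) weight 1/112
  (W=0, Y=2, X=2, Z=3) weight 1/112
  (W=1, Y=3, X=1, Z=0) weight 1/112
  (W=1, Y=3, X=1, Z=1) weight 1/112
  (W=1, Y=3, X=1, Z=2) weight 1/112
  (W=1, Y=3, X=1, Z=3) weight 1/112
Group by X:
  weight(X=1) = 1/28
  weight(X=2) = 1/28
Total weight = 1/28 + 1/28 = 1/14
P(X=1 | obs) = 1/28 / 1/14 = 1/2
P(X=2 | obs) = 1/28 / 1/14 = 1/2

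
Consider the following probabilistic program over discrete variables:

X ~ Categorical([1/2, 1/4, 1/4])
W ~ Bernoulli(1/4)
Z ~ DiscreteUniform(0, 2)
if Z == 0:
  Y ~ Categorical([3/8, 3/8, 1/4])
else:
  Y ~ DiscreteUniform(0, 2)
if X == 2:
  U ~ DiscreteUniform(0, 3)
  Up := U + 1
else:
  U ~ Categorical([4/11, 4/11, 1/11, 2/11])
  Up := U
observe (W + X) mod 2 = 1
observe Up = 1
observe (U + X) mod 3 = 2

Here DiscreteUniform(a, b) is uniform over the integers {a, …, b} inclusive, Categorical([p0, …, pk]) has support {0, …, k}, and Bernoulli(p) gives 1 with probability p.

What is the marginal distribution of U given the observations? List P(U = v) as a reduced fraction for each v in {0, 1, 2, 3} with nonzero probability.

Enumerate traces; 18 have nonzero weight after conditioning:
  (X=1, W=0, Z=0, Y=0, U=1) weight 3/352
  (X=1, W=0, Z=0, Y=1, U=1) weight 3/352
  (X=1, W=0, Z=0, Y=2, U=1) weight 1/176
  (X=1, W=0, Z=1, Y=0, U=1) weight 1/132
  (X=1, W=0, Z=1, Y=1, U=1) weight 1/132
  (X=1, W=0, Z=1, Y=2, U=1) weight 1/132
  (X=1, W=0, Z=2, Y=0, U=1) weight 1/132
  (X=1, W=0, Z=2, Y=1, U=1) weight 1/132
  (X=2, W=1, Z=0, Y=0, U=0) weight 1/512
  … 9 more
Group by U:
  weight(U=0) = 1/64
  weight(U=1) = 3/44
Total weight = 1/64 + 3/44 = 59/704
P(U=0 | obs) = 1/64 / 59/704 = 11/59
P(U=1 | obs) = 3/44 / 59/704 = 48/59

P(U=0) = 11/59, P(U=1) = 48/59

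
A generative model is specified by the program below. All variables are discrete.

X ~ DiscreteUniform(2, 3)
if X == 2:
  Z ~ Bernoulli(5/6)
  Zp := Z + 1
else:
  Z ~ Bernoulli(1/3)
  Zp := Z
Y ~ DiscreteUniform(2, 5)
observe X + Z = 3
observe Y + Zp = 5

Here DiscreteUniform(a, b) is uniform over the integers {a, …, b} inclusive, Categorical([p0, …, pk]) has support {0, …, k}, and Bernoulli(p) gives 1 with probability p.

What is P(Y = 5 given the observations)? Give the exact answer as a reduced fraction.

Enumerate traces; 2 have nonzero weight after conditioning:
  (X=2, Z=1, Y=3) weight 5/48
  (X=3, Z=0, Y=5) weight 1/12
Group by Y:
  weight(Y=3) = 5/48
  weight(Y=5) = 1/12
Total weight = 5/48 + 1/12 = 3/16
P(Y=3 | obs) = 5/48 / 3/16 = 5/9
P(Y=5 | obs) = 1/12 / 3/16 = 4/9

P(Y = 5 | obs) = 4/9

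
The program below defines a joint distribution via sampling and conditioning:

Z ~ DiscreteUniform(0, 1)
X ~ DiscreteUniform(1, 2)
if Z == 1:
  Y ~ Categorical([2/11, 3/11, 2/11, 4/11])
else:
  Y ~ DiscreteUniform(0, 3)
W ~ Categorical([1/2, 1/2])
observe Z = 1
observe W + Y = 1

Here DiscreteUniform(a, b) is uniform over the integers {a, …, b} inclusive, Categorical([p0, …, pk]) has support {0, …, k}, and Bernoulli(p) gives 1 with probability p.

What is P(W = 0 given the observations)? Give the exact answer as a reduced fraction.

P(W = 0 | obs) = 3/5

Enumerate traces; 4 have nonzero weight after conditioning:
  (Z=1, X=1, Y=0, W=1) weight 1/44
  (Z=1, X=1, Y=1, W=0) weight 3/88
  (Z=1, X=2, Y=0, W=1) weight 1/44
  (Z=1, X=2, Y=1, W=0) weight 3/88
Group by W:
  weight(W=0) = 3/44
  weight(W=1) = 1/22
Total weight = 3/44 + 1/22 = 5/44
P(W=0 | obs) = 3/44 / 5/44 = 3/5
P(W=1 | obs) = 1/22 / 5/44 = 2/5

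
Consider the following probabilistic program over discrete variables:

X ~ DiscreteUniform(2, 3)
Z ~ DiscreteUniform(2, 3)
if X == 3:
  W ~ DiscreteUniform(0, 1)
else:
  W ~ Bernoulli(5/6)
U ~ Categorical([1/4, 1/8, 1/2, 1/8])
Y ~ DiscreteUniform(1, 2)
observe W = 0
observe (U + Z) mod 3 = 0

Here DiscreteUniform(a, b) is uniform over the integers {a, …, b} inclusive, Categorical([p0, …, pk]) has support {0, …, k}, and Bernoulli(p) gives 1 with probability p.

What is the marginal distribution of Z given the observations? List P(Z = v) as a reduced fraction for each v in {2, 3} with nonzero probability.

Enumerate traces; 12 have nonzero weight after conditioning:
  (X=2, Z=2, W=0, U=1, Y=1) weight 1/384
  (X=2, Z=2, W=0, U=1, Y=2) weight 1/384
  (X=2, Z=3, W=0, U=0, Y=1) weight 1/192
  (X=2, Z=3, W=0, U=0, Y=2) weight 1/192
  (X=2, Z=3, W=0, U=3, Y=1) weight 1/384
  (X=2, Z=3, W=0, U=3, Y=2) weight 1/384
  (X=3, Z=2, W=0, U=1, Y=1) weight 1/128
  (X=3, Z=2, W=0, U=1, Y=2) weight 1/128
  … 4 more
Group by Z:
  weight(Z=2) = 1/48
  weight(Z=3) = 1/16
Total weight = 1/48 + 1/16 = 1/12
P(Z=2 | obs) = 1/48 / 1/12 = 1/4
P(Z=3 | obs) = 1/16 / 1/12 = 3/4

P(Z=2) = 1/4, P(Z=3) = 3/4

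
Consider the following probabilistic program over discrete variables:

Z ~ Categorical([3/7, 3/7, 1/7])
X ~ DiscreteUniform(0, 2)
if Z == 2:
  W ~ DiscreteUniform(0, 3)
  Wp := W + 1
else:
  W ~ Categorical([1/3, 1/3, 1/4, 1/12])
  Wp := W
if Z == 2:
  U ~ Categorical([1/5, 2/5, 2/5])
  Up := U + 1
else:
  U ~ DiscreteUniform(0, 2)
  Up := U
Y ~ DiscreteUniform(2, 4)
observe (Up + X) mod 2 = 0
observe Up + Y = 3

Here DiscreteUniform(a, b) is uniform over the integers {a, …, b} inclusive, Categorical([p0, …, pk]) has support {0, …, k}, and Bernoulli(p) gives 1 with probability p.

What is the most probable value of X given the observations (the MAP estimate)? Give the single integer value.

argmax_v P(X = v | obs) = 1

Enumerate traces; 28 have nonzero weight after conditioning:
  (Z=0, X=0, W=0, U=0, Y=3) weight 1/189
  (Z=0, X=0, W=1, U=0, Y=3) weight 1/189
  (Z=0, X=0, W=2, U=0, Y=3) weight 1/252
  (Z=0, X=0, W=3, U=0, Y=3) weight 1/756
  (Z=0, X=1, W=0, U=1, Y=2) weight 1/189
  (Z=0, X=1, W=1, U=1, Y=2) weight 1/189
  (Z=0, X=1, W=2, U=1, Y=2) weight 1/252
  (Z=0, X=1, W=3, U=1, Y=2) weight 1/756
  (Z=0, X=2, W=0, U=0, Y=3) weight 1/189
  … 19 more
Group by X:
  weight(X=0) = 2/63
  weight(X=1) = 11/315
  weight(X=2) = 2/63
Total weight = 2/63 + 11/315 + 2/63 = 31/315
P(X=0 | obs) = 2/63 / 31/315 = 10/31
P(X=1 | obs) = 11/315 / 31/315 = 11/31
P(X=2 | obs) = 2/63 / 31/315 = 10/31
argmax = 1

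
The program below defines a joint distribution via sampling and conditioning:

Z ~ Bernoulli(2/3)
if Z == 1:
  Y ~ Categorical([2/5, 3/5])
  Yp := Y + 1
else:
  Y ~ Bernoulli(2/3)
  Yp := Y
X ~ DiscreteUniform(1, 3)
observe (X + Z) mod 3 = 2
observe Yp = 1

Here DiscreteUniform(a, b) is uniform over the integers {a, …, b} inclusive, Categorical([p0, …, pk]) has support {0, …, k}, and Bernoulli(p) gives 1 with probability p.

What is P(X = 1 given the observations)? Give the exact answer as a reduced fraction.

Enumerate traces; 2 have nonzero weight after conditioning:
  (Z=0, Y=1, X=2) weight 2/27
  (Z=1, Y=0, X=1) weight 4/45
Group by X:
  weight(X=1) = 4/45
  weight(X=2) = 2/27
Total weight = 4/45 + 2/27 = 22/135
P(X=1 | obs) = 4/45 / 22/135 = 6/11
P(X=2 | obs) = 2/27 / 22/135 = 5/11

P(X = 1 | obs) = 6/11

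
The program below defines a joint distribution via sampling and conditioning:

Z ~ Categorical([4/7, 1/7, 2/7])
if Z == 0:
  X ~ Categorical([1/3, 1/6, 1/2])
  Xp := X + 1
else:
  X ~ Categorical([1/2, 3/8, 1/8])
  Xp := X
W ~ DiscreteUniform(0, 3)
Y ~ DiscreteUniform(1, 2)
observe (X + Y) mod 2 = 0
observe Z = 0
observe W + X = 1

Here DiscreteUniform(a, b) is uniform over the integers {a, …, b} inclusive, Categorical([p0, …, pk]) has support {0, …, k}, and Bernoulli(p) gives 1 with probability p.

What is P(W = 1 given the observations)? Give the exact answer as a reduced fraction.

P(W = 1 | obs) = 2/3

Enumerate traces; 2 have nonzero weight after conditioning:
  (Z=0, X=0, W=1, Y=2) weight 1/42
  (Z=0, X=1, W=0, Y=1) weight 1/84
Group by W:
  weight(W=0) = 1/84
  weight(W=1) = 1/42
Total weight = 1/84 + 1/42 = 1/28
P(W=0 | obs) = 1/84 / 1/28 = 1/3
P(W=1 | obs) = 1/42 / 1/28 = 2/3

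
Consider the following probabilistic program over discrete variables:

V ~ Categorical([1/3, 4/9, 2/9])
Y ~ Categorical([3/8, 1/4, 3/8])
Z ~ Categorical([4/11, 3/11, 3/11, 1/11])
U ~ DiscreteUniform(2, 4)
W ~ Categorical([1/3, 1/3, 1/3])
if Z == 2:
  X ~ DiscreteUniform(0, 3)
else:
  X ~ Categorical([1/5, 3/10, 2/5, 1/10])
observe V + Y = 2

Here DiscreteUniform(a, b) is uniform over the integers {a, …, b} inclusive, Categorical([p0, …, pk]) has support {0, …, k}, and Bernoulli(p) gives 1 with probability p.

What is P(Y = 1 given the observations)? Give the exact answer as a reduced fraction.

Enumerate traces; 432 have nonzero weight after conditioning:
  (V=0, Y=2, Z=0, U=2, W=0, X=0) weight 1/990
  (V=0, Y=2, Z=0, U=2, W=0, X=1) weight 1/660
  (V=0, Y=2, Z=0, U=2, W=0, X=2) weight 1/495
  (V=0, Y=2, Z=0, U=2, W=0, X=3) weight 1/1980
  (V=0, Y=2, Z=0, U=2, W=1, X=0) weight 1/990
  (V=0, Y=2, Z=0, U=2, W=1, X=1) weight 1/660
  (V=0, Y=2, Z=0, U=2, W=1, X=2) weight 1/495
  (V=0, Y=2, Z=0, U=2, W=1, X=3) weight 1/1980
  (V=1, Y=1, Z=0, U=2, W=0, X=0) weight 4/4455
  (V=2, Y=0, Z=0, U=2, W=0, X=0) weight 1/1485
  … 422 more
Group by Y:
  weight(Y=0) = 1/12
  weight(Y=1) = 1/9
  weight(Y=2) = 1/8
Total weight = 1/12 + 1/9 + 1/8 = 23/72
P(Y=0 | obs) = 1/12 / 23/72 = 6/23
P(Y=1 | obs) = 1/9 / 23/72 = 8/23
P(Y=2 | obs) = 1/8 / 23/72 = 9/23

P(Y = 1 | obs) = 8/23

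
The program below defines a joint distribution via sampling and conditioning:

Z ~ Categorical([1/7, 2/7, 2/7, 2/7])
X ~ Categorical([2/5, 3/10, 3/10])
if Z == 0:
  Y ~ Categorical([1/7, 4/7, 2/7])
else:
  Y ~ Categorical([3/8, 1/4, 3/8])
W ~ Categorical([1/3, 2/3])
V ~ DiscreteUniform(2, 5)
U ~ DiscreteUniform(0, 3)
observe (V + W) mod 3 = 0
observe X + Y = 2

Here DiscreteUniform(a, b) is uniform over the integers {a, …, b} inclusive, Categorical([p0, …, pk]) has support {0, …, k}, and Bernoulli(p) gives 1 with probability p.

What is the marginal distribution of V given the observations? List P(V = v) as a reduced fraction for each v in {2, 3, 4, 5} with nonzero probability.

P(V=2) = 2/5, P(V=3) = 1/5, P(V=5) = 2/5

Enumerate traces; 144 have nonzero weight after conditioning:
  (Z=0, X=0, Y=2, W=0, V=3, U=0) weight 1/2940
  (Z=0, X=0, Y=2, W=0, V=3, U=1) weight 1/2940
  (Z=0, X=0, Y=2, W=0, V=3, U=2) weight 1/2940
  (Z=0, X=0, Y=2, W=0, V=3, U=3) weight 1/2940
  (Z=0, X=0, Y=2, W=1, V=2, U=0) weight 1/1470
  (Z=0, X=0, Y=2, W=1, V=2, U=1) weight 1/1470
  (Z=0, X=0, Y=2, W=1, V=2, U=2) weight 1/1470
  (Z=0, X=0, Y=2, W=1, V=2, U=3) weight 1/1470
  (Z=0, X=0, Y=2, W=1, V=5, U=0) weight 1/1470
  … 135 more
Group by V:
  weight(V=2) = 659/11760
  weight(V=3) = 659/23520
  weight(V=5) = 659/11760
Total weight = 659/11760 + 659/23520 + 659/11760 = 659/4704
P(V=2 | obs) = 659/11760 / 659/4704 = 2/5
P(V=3 | obs) = 659/23520 / 659/4704 = 1/5
P(V=5 | obs) = 659/11760 / 659/4704 = 2/5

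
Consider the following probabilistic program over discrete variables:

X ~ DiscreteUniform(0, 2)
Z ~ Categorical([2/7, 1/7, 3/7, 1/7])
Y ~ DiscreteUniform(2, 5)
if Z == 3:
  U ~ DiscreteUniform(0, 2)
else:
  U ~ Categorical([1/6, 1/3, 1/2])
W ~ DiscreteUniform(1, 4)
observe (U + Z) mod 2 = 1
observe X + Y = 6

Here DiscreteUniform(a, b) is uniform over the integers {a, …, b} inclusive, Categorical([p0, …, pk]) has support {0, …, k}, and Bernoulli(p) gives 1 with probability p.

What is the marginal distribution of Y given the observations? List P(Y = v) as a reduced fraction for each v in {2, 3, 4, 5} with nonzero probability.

P(Y=4) = 1/2, P(Y=5) = 1/2

Enumerate traces; 48 have nonzero weight after conditioning:
  (X=1, Z=0, Y=5, U=1, W=1) weight 1/504
  (X=1, Z=0, Y=5, U=1, W=2) weight 1/504
  (X=1, Z=0, Y=5, U=1, W=3) weight 1/504
  (X=1, Z=0, Y=5, U=1, W=4) weight 1/504
  (X=1, Z=1, Y=5, U=0, W=1) weight 1/2016
  (X=1, Z=1, Y=5, U=0, W=2) weight 1/2016
  (X=1, Z=1, Y=5, U=0, W=3) weight 1/2016
  (X=1, Z=1, Y=5, U=0, W=4) weight 1/2016
  (X=2, Z=0, Y=4, U=1, W=1) weight 1/504
  … 39 more
Group by Y:
  weight(Y=4) = 1/28
  weight(Y=5) = 1/28
Total weight = 1/28 + 1/28 = 1/14
P(Y=4 | obs) = 1/28 / 1/14 = 1/2
P(Y=5 | obs) = 1/28 / 1/14 = 1/2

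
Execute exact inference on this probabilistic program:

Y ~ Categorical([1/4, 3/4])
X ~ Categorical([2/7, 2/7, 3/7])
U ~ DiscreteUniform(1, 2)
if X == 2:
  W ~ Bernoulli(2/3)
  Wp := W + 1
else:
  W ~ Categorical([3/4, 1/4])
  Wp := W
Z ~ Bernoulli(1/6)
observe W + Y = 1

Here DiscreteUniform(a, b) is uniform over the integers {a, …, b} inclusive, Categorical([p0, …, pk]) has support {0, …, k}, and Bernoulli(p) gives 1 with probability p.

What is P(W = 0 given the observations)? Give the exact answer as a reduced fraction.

P(W = 0 | obs) = 4/5

Enumerate traces; 24 have nonzero weight after conditioning:
  (Y=0, X=0, U=1, W=1, Z=0) weight 5/672
  (Y=0, X=0, U=1, W=1, Z=1) weight 1/672
  (Y=0, X=0, U=2, W=1, Z=0) weight 5/672
  (Y=0, X=0, U=2, W=1, Z=1) weight 1/672
  (Y=0, X=1, U=1, W=1, Z=0) weight 5/672
  (Y=0, X=1, U=1, W=1, Z=1) weight 1/672
  (Y=0, X=1, U=2, W=1, Z=0) weight 5/672
  (Y=0, X=1, U=2, W=1, Z=1) weight 1/672
  (Y=1, X=0, U=1, W=0, Z=0) weight 15/224
  … 15 more
Group by W:
  weight(W=0) = 3/7
  weight(W=1) = 3/28
Total weight = 3/7 + 3/28 = 15/28
P(W=0 | obs) = 3/7 / 15/28 = 4/5
P(W=1 | obs) = 3/28 / 15/28 = 1/5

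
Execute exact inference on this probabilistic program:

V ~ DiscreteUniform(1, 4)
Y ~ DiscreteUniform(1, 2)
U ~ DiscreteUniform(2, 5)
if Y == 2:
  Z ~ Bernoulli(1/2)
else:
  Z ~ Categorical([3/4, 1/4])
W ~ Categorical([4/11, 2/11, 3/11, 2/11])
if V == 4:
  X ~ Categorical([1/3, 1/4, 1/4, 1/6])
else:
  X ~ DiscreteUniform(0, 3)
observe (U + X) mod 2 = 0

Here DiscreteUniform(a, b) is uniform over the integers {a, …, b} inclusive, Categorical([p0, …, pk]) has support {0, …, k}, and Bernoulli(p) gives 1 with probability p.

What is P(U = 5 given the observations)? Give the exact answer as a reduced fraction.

Enumerate traces; 512 have nonzero weight after conditioning:
  (V=1, Y=1, U=2, Z=0, W=0, X=0) weight 3/1408
  (V=1, Y=1, U=2, Z=0, W=0, X=2) weight 3/1408
  (V=1, Y=1, U=2, Z=0, W=1, X=0) weight 3/2816
  (V=1, Y=1, U=2, Z=0, W=1, X=2) weight 3/2816
  (V=1, Y=1, U=2, Z=0, W=2, X=0) weight 9/5632
  (V=1, Y=1, U=2, Z=0, W=2, X=2) weight 9/5632
  (V=1, Y=1, U=2, Z=0, W=3, X=0) weight 3/2816
  (V=1, Y=1, U=2, Z=0, W=3, X=2) weight 3/2816
  (V=1, Y=1, U=3, Z=0, W=0, X=1) weight 3/1408
  (V=1, Y=1, U=4, Z=0, W=0, X=0) weight 3/1408
  … 502 more
Group by U:
  weight(U=2) = 25/192
  weight(U=3) = 23/192
  weight(U=4) = 25/192
  weight(U=5) = 23/192
Total weight = 25/192 + 23/192 + 25/192 + 23/192 = 1/2
P(U=2 | obs) = 25/192 / 1/2 = 25/96
P(U=3 | obs) = 23/192 / 1/2 = 23/96
P(U=4 | obs) = 25/192 / 1/2 = 25/96
P(U=5 | obs) = 23/192 / 1/2 = 23/96

P(U = 5 | obs) = 23/96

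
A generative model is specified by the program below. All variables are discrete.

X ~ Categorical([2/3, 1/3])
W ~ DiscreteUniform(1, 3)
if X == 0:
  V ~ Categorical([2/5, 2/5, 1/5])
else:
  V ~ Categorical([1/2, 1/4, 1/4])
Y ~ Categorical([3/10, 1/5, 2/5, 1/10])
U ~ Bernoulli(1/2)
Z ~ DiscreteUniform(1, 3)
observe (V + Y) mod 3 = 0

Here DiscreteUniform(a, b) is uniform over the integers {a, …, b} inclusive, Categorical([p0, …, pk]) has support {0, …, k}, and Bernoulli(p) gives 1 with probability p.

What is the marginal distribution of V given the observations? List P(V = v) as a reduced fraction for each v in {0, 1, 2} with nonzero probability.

Enumerate traces; 144 have nonzero weight after conditioning:
  (X=0, W=1, V=0, Y=0, U=0, Z=1) weight 1/225
  (X=0, W=1, V=0, Y=0, U=0, Z=2) weight 1/225
  (X=0, W=1, V=0, Y=0, U=0, Z=3) weight 1/225
  (X=0, W=1, V=0, Y=0, U=1, Z=1) weight 1/225
  (X=0, W=1, V=0, Y=0, U=1, Z=2) weight 1/225
  (X=0, W=1, V=0, Y=0, U=1, Z=3) weight 1/225
  (X=0, W=1, V=0, Y=3, U=0, Z=1) weight 1/675
  (X=0, W=1, V=0, Y=3, U=0, Z=2) weight 1/675
  (X=0, W=1, V=1, Y=2, U=0, Z=1) weight 4/675
  (X=0, W=1, V=2, Y=1, U=0, Z=1) weight 1/675
  … 134 more
Group by V:
  weight(V=0) = 13/75
  weight(V=1) = 7/50
  weight(V=2) = 13/300
Total weight = 13/75 + 7/50 + 13/300 = 107/300
P(V=0 | obs) = 13/75 / 107/300 = 52/107
P(V=1 | obs) = 7/50 / 107/300 = 42/107
P(V=2 | obs) = 13/300 / 107/300 = 13/107

P(V=0) = 52/107, P(V=1) = 42/107, P(V=2) = 13/107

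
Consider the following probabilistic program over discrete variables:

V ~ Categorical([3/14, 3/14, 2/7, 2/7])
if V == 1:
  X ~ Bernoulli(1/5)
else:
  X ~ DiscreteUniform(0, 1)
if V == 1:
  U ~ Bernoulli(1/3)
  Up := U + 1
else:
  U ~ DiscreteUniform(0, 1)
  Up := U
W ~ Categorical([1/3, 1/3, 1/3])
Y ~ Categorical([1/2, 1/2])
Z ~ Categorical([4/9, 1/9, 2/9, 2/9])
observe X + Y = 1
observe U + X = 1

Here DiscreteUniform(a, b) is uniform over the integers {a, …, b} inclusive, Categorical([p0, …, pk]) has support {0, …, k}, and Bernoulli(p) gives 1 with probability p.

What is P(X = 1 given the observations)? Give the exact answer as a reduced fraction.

Enumerate traces; 96 have nonzero weight after conditioning:
  (V=0, X=0, U=1, W=0, Y=1, Z=0) weight 1/252
  (V=0, X=0, U=1, W=0, Y=1, Z=1) weight 1/1008
  (V=0, X=0, U=1, W=0, Y=1, Z=2) weight 1/504
  (V=0, X=0, U=1, W=0, Y=1, Z=3) weight 1/504
  (V=0, X=0, U=1, W=1, Y=1, Z=0) weight 1/252
  (V=0, X=0, U=1, W=1, Y=1, Z=1) weight 1/1008
  (V=0, X=0, U=1, W=1, Y=1, Z=2) weight 1/504
  (V=0, X=0, U=1, W=1, Y=1, Z=3) weight 1/504
  (V=0, X=1, U=0, W=0, Y=0, Z=0) weight 1/252
  … 87 more
Group by X:
  weight(X=0) = 71/560
  weight(X=1) = 9/80
Total weight = 71/560 + 9/80 = 67/280
P(X=0 | obs) = 71/560 / 67/280 = 71/134
P(X=1 | obs) = 9/80 / 67/280 = 63/134

P(X = 1 | obs) = 63/134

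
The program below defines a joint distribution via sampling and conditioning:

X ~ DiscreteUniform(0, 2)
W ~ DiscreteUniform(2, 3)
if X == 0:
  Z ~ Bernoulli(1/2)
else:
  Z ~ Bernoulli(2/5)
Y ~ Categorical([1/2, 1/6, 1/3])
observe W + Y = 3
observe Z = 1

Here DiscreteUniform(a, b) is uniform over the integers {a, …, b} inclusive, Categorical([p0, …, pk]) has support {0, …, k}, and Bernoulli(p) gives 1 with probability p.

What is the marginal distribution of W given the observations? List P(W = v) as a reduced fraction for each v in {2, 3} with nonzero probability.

P(W=2) = 1/4, P(W=3) = 3/4

Enumerate traces; 6 have nonzero weight after conditioning:
  (X=0, W=2, Z=1, Y=1) weight 1/72
  (X=0, W=3, Z=1, Y=0) weight 1/24
  (X=1, W=2, Z=1, Y=1) weight 1/90
  (X=1, W=3, Z=1, Y=0) weight 1/30
  (X=2, W=2, Z=1, Y=1) weight 1/90
  (X=2, W=3, Z=1, Y=0) weight 1/30
Group by W:
  weight(W=2) = 13/360
  weight(W=3) = 13/120
Total weight = 13/360 + 13/120 = 13/90
P(W=2 | obs) = 13/360 / 13/90 = 1/4
P(W=3 | obs) = 13/120 / 13/90 = 3/4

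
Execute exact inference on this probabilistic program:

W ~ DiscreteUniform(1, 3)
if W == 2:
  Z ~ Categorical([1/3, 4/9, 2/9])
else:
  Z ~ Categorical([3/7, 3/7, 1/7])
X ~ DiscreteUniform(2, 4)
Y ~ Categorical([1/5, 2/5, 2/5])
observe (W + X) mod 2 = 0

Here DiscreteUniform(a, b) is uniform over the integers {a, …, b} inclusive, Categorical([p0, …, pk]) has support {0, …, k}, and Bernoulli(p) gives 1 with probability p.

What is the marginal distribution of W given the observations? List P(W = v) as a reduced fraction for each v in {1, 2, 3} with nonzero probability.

Enumerate traces; 36 have nonzero weight after conditioning:
  (W=1, Z=0, X=3, Y=0) weight 1/105
  (W=1, Z=0, X=3, Y=1) weight 2/105
  (W=1, Z=0, X=3, Y=2) weight 2/105
  (W=1, Z=1, X=3, Y=0) weight 1/105
  (W=1, Z=1, X=3, Y=1) weight 2/105
  (W=1, Z=1, X=3, Y=2) weight 2/105
  (W=1, Z=2, X=3, Y=0) weight 1/315
  (W=1, Z=2, X=3, Y=1) weight 2/315
  (W=2, Z=0, X=2, Y=0) weight 1/135
  (W=3, Z=0, X=3, Y=0) weight 1/105
  … 26 more
Group by W:
  weight(W=1) = 1/9
  weight(W=2) = 2/9
  weight(W=3) = 1/9
Total weight = 1/9 + 2/9 + 1/9 = 4/9
P(W=1 | obs) = 1/9 / 4/9 = 1/4
P(W=2 | obs) = 2/9 / 4/9 = 1/2
P(W=3 | obs) = 1/9 / 4/9 = 1/4

P(W=1) = 1/4, P(W=2) = 1/2, P(W=3) = 1/4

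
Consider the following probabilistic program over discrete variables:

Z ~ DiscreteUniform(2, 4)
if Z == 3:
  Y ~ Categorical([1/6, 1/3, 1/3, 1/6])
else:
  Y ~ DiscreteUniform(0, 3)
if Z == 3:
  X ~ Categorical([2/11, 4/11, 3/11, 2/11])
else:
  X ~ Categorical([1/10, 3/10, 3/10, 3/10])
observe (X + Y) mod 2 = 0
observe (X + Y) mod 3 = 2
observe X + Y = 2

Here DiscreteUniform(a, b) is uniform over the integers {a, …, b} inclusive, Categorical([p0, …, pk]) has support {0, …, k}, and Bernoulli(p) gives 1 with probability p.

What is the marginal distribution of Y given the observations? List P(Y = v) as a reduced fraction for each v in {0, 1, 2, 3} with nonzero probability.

P(Y=0) = 43/127, P(Y=1) = 179/381, P(Y=2) = 73/381

Enumerate traces; 9 have nonzero weight after conditioning:
  (Z=2, Y=0, X=2) weight 1/40
  (Z=2, Y=1, X=1) weight 1/40
  (Z=2, Y=2, X=0) weight 1/120
  (Z=3, Y=0, X=2) weight 1/66
  (Z=3, Y=1, X=1) weight 4/99
  (Z=3, Y=2, X=0) weight 2/99
  (Z=4, Y=0, X=2) weight 1/40
  (Z=4, Y=1, X=1) weight 1/40
  … 1 more
Group by Y:
  weight(Y=0) = 43/660
  weight(Y=1) = 179/1980
  weight(Y=2) = 73/1980
Total weight = 43/660 + 179/1980 + 73/1980 = 127/660
P(Y=0 | obs) = 43/660 / 127/660 = 43/127
P(Y=1 | obs) = 179/1980 / 127/660 = 179/381
P(Y=2 | obs) = 73/1980 / 127/660 = 73/381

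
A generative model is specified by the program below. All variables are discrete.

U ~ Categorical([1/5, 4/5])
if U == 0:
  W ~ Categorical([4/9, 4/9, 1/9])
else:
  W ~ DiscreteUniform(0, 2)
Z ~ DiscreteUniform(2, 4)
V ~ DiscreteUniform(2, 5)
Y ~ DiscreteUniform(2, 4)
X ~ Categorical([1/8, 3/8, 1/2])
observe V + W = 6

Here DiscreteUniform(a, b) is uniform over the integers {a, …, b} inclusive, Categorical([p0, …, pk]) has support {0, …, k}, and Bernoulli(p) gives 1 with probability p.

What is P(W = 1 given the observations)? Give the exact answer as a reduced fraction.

Enumerate traces; 108 have nonzero weight after conditioning:
  (U=0, W=1, Z=2, V=5, Y=2, X=0) weight 1/3240
  (U=0, W=1, Z=2, V=5, Y=2, X=1) weight 1/1080
  (U=0, W=1, Z=2, V=5, Y=2, X=2) weight 1/810
  (U=0, W=1, Z=2, V=5, Y=3, X=0) weight 1/3240
  (U=0, W=1, Z=2, V=5, Y=3, X=1) weight 1/1080
  (U=0, W=1, Z=2, V=5, Y=3, X=2) weight 1/810
  (U=0, W=1, Z=2, V=5, Y=4, X=0) weight 1/3240
  (U=0, W=1, Z=2, V=5, Y=4, X=1) weight 1/1080
  (U=0, W=2, Z=2, V=4, Y=2, X=0) weight 1/12960
  … 99 more
Group by W:
  weight(W=1) = 4/45
  weight(W=2) = 13/180
Total weight = 4/45 + 13/180 = 29/180
P(W=1 | obs) = 4/45 / 29/180 = 16/29
P(W=2 | obs) = 13/180 / 29/180 = 13/29

P(W = 1 | obs) = 16/29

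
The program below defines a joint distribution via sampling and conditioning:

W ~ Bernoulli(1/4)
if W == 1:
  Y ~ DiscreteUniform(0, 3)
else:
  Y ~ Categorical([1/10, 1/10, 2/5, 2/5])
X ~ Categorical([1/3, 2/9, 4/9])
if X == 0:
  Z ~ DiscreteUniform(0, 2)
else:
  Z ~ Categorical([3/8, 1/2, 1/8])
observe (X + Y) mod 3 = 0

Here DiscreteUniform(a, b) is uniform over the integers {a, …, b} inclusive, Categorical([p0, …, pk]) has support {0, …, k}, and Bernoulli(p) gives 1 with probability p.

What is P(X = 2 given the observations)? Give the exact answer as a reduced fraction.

P(X = 2 | obs) = 22/111

Enumerate traces; 24 have nonzero weight after conditioning:
  (W=0, Y=0, X=0, Z=0) weight 1/120
  (W=0, Y=0, X=0, Z=1) weight 1/120
  (W=0, Y=0, X=0, Z=2) weight 1/120
  (W=0, Y=1, X=2, Z=0) weight 1/80
  (W=0, Y=1, X=2, Z=1) weight 1/60
  (W=0, Y=1, X=2, Z=2) weight 1/240
  (W=0, Y=2, X=1, Z=0) weight 1/40
  (W=0, Y=2, X=1, Z=1) weight 1/30
  … 16 more
Group by X:
  weight(X=0) = 1/6
  weight(X=1) = 29/360
  weight(X=2) = 11/180
Total weight = 1/6 + 29/360 + 11/180 = 37/120
P(X=0 | obs) = 1/6 / 37/120 = 20/37
P(X=1 | obs) = 29/360 / 37/120 = 29/111
P(X=2 | obs) = 11/180 / 37/120 = 22/111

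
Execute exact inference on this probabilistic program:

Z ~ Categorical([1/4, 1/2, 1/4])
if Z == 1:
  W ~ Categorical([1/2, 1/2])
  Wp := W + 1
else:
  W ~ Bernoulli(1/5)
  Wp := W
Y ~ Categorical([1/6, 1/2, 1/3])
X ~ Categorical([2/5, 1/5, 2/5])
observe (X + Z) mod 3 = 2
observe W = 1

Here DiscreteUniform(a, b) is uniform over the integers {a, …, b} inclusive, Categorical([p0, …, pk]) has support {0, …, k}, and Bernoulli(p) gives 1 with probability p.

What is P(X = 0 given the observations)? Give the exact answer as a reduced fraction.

Enumerate traces; 9 have nonzero weight after conditioning:
  (Z=0, W=1, Y=0, X=2) weight 1/300
  (Z=0, W=1, Y=1, X=2) weight 1/100
  (Z=0, W=1, Y=2, X=2) weight 1/150
  (Z=1, W=1, Y=0, X=1) weight 1/120
  (Z=1, W=1, Y=1, X=1) weight 1/40
  (Z=1, W=1, Y=2, X=1) weight 1/60
  (Z=2, W=1, Y=0, X=0) weight 1/300
  (Z=2, W=1, Y=1, X=0) weight 1/100
  … 1 more
Group by X:
  weight(X=0) = 1/50
  weight(X=1) = 1/20
  weight(X=2) = 1/50
Total weight = 1/50 + 1/20 + 1/50 = 9/100
P(X=0 | obs) = 1/50 / 9/100 = 2/9
P(X=1 | obs) = 1/20 / 9/100 = 5/9
P(X=2 | obs) = 1/50 / 9/100 = 2/9

P(X = 0 | obs) = 2/9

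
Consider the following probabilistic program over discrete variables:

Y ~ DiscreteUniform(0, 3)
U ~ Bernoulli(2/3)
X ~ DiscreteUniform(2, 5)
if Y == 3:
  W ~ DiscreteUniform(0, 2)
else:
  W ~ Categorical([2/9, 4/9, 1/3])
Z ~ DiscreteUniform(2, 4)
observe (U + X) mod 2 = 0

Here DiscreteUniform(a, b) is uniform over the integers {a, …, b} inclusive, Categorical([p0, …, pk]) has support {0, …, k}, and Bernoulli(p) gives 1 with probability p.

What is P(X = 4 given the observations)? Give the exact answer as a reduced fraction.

P(X = 4 | obs) = 1/6

Enumerate traces; 144 have nonzero weight after conditioning:
  (Y=0, U=0, X=2, W=0, Z=2) weight 1/648
  (Y=0, U=0, X=2, W=0, Z=3) weight 1/648
  (Y=0, U=0, X=2, W=0, Z=4) weight 1/648
  (Y=0, U=0, X=2, W=1, Z=2) weight 1/324
  (Y=0, U=0, X=2, W=1, Z=3) weight 1/324
  (Y=0, U=0, X=2, W=1, Z=4) weight 1/324
  (Y=0, U=0, X=2, W=2, Z=2) weight 1/432
  (Y=0, U=0, X=2, W=2, Z=3) weight 1/432
  (Y=0, U=0, X=4, W=0, Z=2) weight 1/648
  (Y=0, U=1, X=3, W=0, Z=2) weight 1/324
  … 134 more
Group by X:
  weight(X=2) = 1/12
  weight(X=3) = 1/6
  weight(X=4) = 1/12
  weight(X=5) = 1/6
Total weight = 1/12 + 1/6 + 1/12 + 1/6 = 1/2
P(X=2 | obs) = 1/12 / 1/2 = 1/6
P(X=3 | obs) = 1/6 / 1/2 = 1/3
P(X=4 | obs) = 1/12 / 1/2 = 1/6
P(X=5 | obs) = 1/6 / 1/2 = 1/3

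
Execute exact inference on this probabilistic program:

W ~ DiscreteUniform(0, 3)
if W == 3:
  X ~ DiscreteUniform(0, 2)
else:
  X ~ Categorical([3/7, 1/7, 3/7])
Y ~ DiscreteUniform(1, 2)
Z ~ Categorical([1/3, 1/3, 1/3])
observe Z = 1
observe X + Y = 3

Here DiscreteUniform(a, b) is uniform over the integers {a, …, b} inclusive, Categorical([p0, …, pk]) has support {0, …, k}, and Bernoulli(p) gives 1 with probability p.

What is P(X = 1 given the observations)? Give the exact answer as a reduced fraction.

P(X = 1 | obs) = 8/25

Enumerate traces; 8 have nonzero weight after conditioning:
  (W=0, X=1, Y=2, Z=1) weight 1/168
  (W=0, X=2, Y=1, Z=1) weight 1/56
  (W=1, X=1, Y=2, Z=1) weight 1/168
  (W=1, X=2, Y=1, Z=1) weight 1/56
  (W=2, X=1, Y=2, Z=1) weight 1/168
  (W=2, X=2, Y=1, Z=1) weight 1/56
  (W=3, X=1, Y=2, Z=1) weight 1/72
  (W=3, X=2, Y=1, Z=1) weight 1/72
Group by X:
  weight(X=1) = 2/63
  weight(X=2) = 17/252
Total weight = 2/63 + 17/252 = 25/252
P(X=1 | obs) = 2/63 / 25/252 = 8/25
P(X=2 | obs) = 17/252 / 25/252 = 17/25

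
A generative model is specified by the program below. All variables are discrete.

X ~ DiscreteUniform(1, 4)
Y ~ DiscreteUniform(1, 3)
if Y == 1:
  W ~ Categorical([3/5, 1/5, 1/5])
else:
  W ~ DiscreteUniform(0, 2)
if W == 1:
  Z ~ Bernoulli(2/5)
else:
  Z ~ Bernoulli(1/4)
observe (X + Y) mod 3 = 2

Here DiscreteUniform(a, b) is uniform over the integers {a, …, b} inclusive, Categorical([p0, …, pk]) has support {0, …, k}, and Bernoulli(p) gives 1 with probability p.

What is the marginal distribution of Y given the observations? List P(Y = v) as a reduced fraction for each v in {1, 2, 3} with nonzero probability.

Enumerate traces; 24 have nonzero weight after conditioning:
  (X=1, Y=1, W=0, Z=0) weight 3/80
  (X=1, Y=1, W=0, Z=1) weight 1/80
  (X=1, Y=1, W=1, Z=0) weight 1/100
  (X=1, Y=1, W=1, Z=1) weight 1/150
  (X=1, Y=1, W=2, Z=0) weight 1/80
  (X=1, Y=1, W=2, Z=1) weight 1/240
  (X=2, Y=3, W=0, Z=0) weight 1/48
  (X=2, Y=3, W=0, Z=1) weight 1/144
  (X=3, Y=2, W=0, Z=0) weight 1/48
  … 15 more
Group by Y:
  weight(Y=1) = 1/6
  weight(Y=2) = 1/12
  weight(Y=3) = 1/12
Total weight = 1/6 + 1/12 + 1/12 = 1/3
P(Y=1 | obs) = 1/6 / 1/3 = 1/2
P(Y=2 | obs) = 1/12 / 1/3 = 1/4
P(Y=3 | obs) = 1/12 / 1/3 = 1/4

P(Y=1) = 1/2, P(Y=2) = 1/4, P(Y=3) = 1/4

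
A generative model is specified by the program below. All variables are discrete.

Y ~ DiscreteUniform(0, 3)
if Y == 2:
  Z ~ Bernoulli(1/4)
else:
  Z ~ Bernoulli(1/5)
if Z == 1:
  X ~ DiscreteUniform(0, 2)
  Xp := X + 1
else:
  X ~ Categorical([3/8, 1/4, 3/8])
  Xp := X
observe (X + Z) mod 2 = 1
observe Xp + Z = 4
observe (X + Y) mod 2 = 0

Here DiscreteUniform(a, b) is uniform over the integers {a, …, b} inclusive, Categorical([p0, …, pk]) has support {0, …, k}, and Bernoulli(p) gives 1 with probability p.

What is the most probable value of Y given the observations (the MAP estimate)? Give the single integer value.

argmax_v P(Y = v | obs) = 2

Enumerate traces; 2 have nonzero weight after conditioning:
  (Y=0, Z=1, X=2) weight 1/60
  (Y=2, Z=1, X=2) weight 1/48
Group by Y:
  weight(Y=0) = 1/60
  weight(Y=2) = 1/48
Total weight = 1/60 + 1/48 = 3/80
P(Y=0 | obs) = 1/60 / 3/80 = 4/9
P(Y=2 | obs) = 1/48 / 3/80 = 5/9
argmax = 2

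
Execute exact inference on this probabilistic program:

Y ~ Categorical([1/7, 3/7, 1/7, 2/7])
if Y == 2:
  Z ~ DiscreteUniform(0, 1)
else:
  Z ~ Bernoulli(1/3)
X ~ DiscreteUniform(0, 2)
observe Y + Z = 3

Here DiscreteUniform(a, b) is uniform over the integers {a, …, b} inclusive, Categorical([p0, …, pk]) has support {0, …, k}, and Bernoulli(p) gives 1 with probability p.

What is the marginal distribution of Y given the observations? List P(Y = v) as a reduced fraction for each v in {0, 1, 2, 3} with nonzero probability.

P(Y=2) = 3/11, P(Y=3) = 8/11

Enumerate traces; 6 have nonzero weight after conditioning:
  (Y=2, Z=1, X=0) weight 1/42
  (Y=2, Z=1, X=1) weight 1/42
  (Y=2, Z=1, X=2) weight 1/42
  (Y=3, Z=0, X=0) weight 4/63
  (Y=3, Z=0, X=1) weight 4/63
  (Y=3, Z=0, X=2) weight 4/63
Group by Y:
  weight(Y=2) = 1/14
  weight(Y=3) = 4/21
Total weight = 1/14 + 4/21 = 11/42
P(Y=2 | obs) = 1/14 / 11/42 = 3/11
P(Y=3 | obs) = 4/21 / 11/42 = 8/11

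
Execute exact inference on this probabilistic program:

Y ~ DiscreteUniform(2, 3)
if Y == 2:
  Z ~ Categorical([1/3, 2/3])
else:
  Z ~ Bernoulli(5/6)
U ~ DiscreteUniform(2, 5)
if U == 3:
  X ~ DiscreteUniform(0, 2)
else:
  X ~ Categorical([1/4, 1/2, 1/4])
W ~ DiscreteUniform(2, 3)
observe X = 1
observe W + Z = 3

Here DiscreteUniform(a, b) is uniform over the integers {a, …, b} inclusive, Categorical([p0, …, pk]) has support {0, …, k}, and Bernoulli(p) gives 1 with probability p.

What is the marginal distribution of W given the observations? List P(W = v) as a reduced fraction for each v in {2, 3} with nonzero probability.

P(W=2) = 3/4, P(W=3) = 1/4

Enumerate traces; 16 have nonzero weight after conditioning:
  (Y=2, Z=0, U=2, X=1, W=3) weight 1/96
  (Y=2, Z=0, U=3, X=1, W=3) weight 1/144
  (Y=2, Z=0, U=4, X=1, W=3) weight 1/96
  (Y=2, Z=0, U=5, X=1, W=3) weight 1/96
  (Y=2, Z=1, U=2, X=1, W=2) weight 1/48
  (Y=2, Z=1, U=3, X=1, W=2) weight 1/72
  (Y=2, Z=1, U=4, X=1, W=2) weight 1/48
  (Y=2, Z=1, U=5, X=1, W=2) weight 1/48
  … 8 more
Group by W:
  weight(W=2) = 11/64
  weight(W=3) = 11/192
Total weight = 11/64 + 11/192 = 11/48
P(W=2 | obs) = 11/64 / 11/48 = 3/4
P(W=3 | obs) = 11/192 / 11/48 = 1/4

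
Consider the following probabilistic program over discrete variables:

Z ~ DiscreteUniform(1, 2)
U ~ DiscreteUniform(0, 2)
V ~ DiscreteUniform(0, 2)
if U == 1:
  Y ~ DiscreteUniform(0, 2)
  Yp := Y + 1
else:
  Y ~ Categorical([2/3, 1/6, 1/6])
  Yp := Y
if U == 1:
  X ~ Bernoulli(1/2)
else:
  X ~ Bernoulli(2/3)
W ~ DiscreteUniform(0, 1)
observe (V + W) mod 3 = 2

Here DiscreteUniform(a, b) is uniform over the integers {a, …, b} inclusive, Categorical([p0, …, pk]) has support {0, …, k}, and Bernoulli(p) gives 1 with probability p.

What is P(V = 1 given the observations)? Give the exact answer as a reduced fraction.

P(V = 1 | obs) = 1/2

Enumerate traces; 72 have nonzero weight after conditioning:
  (Z=1, U=0, V=1, Y=0, X=0, W=1) weight 1/162
  (Z=1, U=0, V=1, Y=0, X=1, W=1) weight 1/81
  (Z=1, U=0, V=1, Y=1, X=0, W=1) weight 1/648
  (Z=1, U=0, V=1, Y=1, X=1, W=1) weight 1/324
  (Z=1, U=0, V=1, Y=2, X=0, W=1) weight 1/648
  (Z=1, U=0, V=1, Y=2, X=1, W=1) weight 1/324
  (Z=1, U=0, V=2, Y=0, X=0, W=0) weight 1/162
  (Z=1, U=0, V=2, Y=0, X=1, W=0) weight 1/81
  … 64 more
Group by V:
  weight(V=1) = 1/6
  weight(V=2) = 1/6
Total weight = 1/6 + 1/6 = 1/3
P(V=1 | obs) = 1/6 / 1/3 = 1/2
P(V=2 | obs) = 1/6 / 1/3 = 1/2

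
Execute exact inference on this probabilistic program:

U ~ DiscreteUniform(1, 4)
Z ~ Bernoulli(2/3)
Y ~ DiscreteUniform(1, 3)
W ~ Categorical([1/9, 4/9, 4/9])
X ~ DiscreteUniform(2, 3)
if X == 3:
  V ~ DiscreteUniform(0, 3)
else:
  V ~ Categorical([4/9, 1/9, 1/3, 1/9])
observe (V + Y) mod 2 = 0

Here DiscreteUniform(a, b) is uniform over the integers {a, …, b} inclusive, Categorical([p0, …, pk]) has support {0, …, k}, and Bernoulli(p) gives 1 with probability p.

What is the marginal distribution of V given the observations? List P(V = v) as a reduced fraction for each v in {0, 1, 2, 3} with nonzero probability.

P(V=0) = 25/98, P(V=1) = 13/49, P(V=2) = 3/14, P(V=3) = 13/49

Enumerate traces; 288 have nonzero weight after conditioning:
  (U=1, Z=0, Y=1, W=0, X=2, V=1) weight 1/5832
  (U=1, Z=0, Y=1, W=0, X=2, V=3) weight 1/5832
  (U=1, Z=0, Y=1, W=0, X=3, V=1) weight 1/2592
  (U=1, Z=0, Y=1, W=0, X=3, V=3) weight 1/2592
  (U=1, Z=0, Y=1, W=1, X=2, V=1) weight 1/1458
  (U=1, Z=0, Y=1, W=1, X=2, V=3) weight 1/1458
  (U=1, Z=0, Y=1, W=1, X=3, V=1) weight 1/648
  (U=1, Z=0, Y=1, W=1, X=3, V=3) weight 1/648
  (U=1, Z=0, Y=2, W=0, X=2, V=0) weight 1/1458
  (U=1, Z=0, Y=2, W=0, X=2, V=2) weight 1/1944
  … 278 more
Group by V:
  weight(V=0) = 25/216
  weight(V=1) = 13/108
  weight(V=2) = 7/72
  weight(V=3) = 13/108
Total weight = 25/216 + 13/108 + 7/72 + 13/108 = 49/108
P(V=0 | obs) = 25/216 / 49/108 = 25/98
P(V=1 | obs) = 13/108 / 49/108 = 13/49
P(V=2 | obs) = 7/72 / 49/108 = 3/14
P(V=3 | obs) = 13/108 / 49/108 = 13/49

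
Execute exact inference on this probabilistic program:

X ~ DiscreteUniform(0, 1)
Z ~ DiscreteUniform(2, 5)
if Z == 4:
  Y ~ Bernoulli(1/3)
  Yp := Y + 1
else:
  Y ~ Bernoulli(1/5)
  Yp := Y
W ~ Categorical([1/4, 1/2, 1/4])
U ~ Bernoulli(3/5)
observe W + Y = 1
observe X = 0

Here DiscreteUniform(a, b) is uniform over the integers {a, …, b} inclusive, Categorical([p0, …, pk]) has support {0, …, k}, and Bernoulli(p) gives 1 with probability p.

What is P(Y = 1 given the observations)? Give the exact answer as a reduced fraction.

Enumerate traces; 16 have nonzero weight after conditioning:
  (X=0, Z=2, Y=0, W=1, U=0) weight 1/50
  (X=0, Z=2, Y=0, W=1, U=1) weight 3/100
  (X=0, Z=2, Y=1, W=0, U=0) weight 1/400
  (X=0, Z=2, Y=1, W=0, U=1) weight 3/800
  (X=0, Z=3, Y=0, W=1, U=0) weight 1/50
  (X=0, Z=3, Y=0, W=1, U=1) weight 3/100
  (X=0, Z=3, Y=1, W=0, U=0) weight 1/400
  (X=0, Z=3, Y=1, W=0, U=1) weight 3/800
  … 8 more
Group by Y:
  weight(Y=0) = 23/120
  weight(Y=1) = 7/240
Total weight = 23/120 + 7/240 = 53/240
P(Y=0 | obs) = 23/120 / 53/240 = 46/53
P(Y=1 | obs) = 7/240 / 53/240 = 7/53

P(Y = 1 | obs) = 7/53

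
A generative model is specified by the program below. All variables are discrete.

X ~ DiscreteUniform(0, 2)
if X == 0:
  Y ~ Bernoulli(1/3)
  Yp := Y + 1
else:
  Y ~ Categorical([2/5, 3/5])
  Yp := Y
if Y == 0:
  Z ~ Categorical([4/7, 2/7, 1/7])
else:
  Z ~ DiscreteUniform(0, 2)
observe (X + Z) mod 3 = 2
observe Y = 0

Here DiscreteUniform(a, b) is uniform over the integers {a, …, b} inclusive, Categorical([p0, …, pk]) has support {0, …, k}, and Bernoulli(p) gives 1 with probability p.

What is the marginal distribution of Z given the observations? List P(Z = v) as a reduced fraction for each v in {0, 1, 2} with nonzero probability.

Enumerate traces; 3 have nonzero weight after conditioning:
  (X=0, Y=0, Z=2) weight 2/63
  (X=1, Y=0, Z=1) weight 4/105
  (X=2, Y=0, Z=0) weight 8/105
Group by Z:
  weight(Z=0) = 8/105
  weight(Z=1) = 4/105
  weight(Z=2) = 2/63
Total weight = 8/105 + 4/105 + 2/63 = 46/315
P(Z=0 | obs) = 8/105 / 46/315 = 12/23
P(Z=1 | obs) = 4/105 / 46/315 = 6/23
P(Z=2 | obs) = 2/63 / 46/315 = 5/23

P(Z=0) = 12/23, P(Z=1) = 6/23, P(Z=2) = 5/23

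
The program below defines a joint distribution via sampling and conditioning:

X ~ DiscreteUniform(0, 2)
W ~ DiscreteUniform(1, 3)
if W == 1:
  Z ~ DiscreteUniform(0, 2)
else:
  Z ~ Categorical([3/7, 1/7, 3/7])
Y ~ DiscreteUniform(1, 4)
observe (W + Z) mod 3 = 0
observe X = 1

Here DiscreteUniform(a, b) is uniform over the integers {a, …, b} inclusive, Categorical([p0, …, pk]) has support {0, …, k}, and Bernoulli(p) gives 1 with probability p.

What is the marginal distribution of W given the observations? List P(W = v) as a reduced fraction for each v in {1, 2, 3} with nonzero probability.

P(W=1) = 7/19, P(W=2) = 3/19, P(W=3) = 9/19

Enumerate traces; 12 have nonzero weight after conditioning:
  (X=1, W=1, Z=2, Y=1) weight 1/108
  (X=1, W=1, Z=2, Y=2) weight 1/108
  (X=1, W=1, Z=2, Y=3) weight 1/108
  (X=1, W=1, Z=2, Y=4) weight 1/108
  (X=1, W=2, Z=1, Y=1) weight 1/252
  (X=1, W=2, Z=1, Y=2) weight 1/252
  (X=1, W=2, Z=1, Y=3) weight 1/252
  (X=1, W=2, Z=1, Y=4) weight 1/252
  (X=1, W=3, Z=0, Y=1) weight 1/84
  … 3 more
Group by W:
  weight(W=1) = 1/27
  weight(W=2) = 1/63
  weight(W=3) = 1/21
Total weight = 1/27 + 1/63 + 1/21 = 19/189
P(W=1 | obs) = 1/27 / 19/189 = 7/19
P(W=2 | obs) = 1/63 / 19/189 = 3/19
P(W=3 | obs) = 1/21 / 19/189 = 9/19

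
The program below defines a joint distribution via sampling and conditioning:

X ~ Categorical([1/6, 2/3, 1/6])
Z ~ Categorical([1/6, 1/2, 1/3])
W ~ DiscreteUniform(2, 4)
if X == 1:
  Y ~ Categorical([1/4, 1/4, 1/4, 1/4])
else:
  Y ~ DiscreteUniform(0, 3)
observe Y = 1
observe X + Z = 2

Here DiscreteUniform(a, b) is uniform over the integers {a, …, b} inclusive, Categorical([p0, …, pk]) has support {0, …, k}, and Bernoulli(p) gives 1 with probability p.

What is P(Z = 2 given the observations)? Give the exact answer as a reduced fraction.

P(Z = 2 | obs) = 2/15

Enumerate traces; 9 have nonzero weight after conditioning:
  (X=0, Z=2, W=2, Y=1) weight 1/216
  (X=0, Z=2, W=3, Y=1) weight 1/216
  (X=0, Z=2, W=4, Y=1) weight 1/216
  (X=1, Z=1, W=2, Y=1) weight 1/36
  (X=1, Z=1, W=3, Y=1) weight 1/36
  (X=1, Z=1, W=4, Y=1) weight 1/36
  (X=2, Z=0, W=2, Y=1) weight 1/432
  (X=2, Z=0, W=3, Y=1) weight 1/432
  … 1 more
Group by Z:
  weight(Z=0) = 1/144
  weight(Z=1) = 1/12
  weight(Z=2) = 1/72
Total weight = 1/144 + 1/12 + 1/72 = 5/48
P(Z=0 | obs) = 1/144 / 5/48 = 1/15
P(Z=1 | obs) = 1/12 / 5/48 = 4/5
P(Z=2 | obs) = 1/72 / 5/48 = 2/15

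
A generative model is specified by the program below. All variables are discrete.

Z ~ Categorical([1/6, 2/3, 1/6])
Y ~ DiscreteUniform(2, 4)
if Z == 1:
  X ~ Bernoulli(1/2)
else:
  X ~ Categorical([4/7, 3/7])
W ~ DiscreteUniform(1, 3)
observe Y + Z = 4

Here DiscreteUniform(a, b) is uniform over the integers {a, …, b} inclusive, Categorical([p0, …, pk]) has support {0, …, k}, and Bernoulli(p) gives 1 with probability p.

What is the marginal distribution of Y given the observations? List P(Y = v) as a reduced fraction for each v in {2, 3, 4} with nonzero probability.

Enumerate traces; 18 have nonzero weight after conditioning:
  (Z=0, Y=4, X=0, W=1) weight 2/189
  (Z=0, Y=4, X=0, W=2) weight 2/189
  (Z=0, Y=4, X=0, W=3) weight 2/189
  (Z=0, Y=4, X=1, W=1) weight 1/126
  (Z=0, Y=4, X=1, W=2) weight 1/126
  (Z=0, Y=4, X=1, W=3) weight 1/126
  (Z=1, Y=3, X=0, W=1) weight 1/27
  (Z=1, Y=3, X=0, W=2) weight 1/27
  (Z=2, Y=2, X=0, W=1) weight 2/189
  … 9 more
Group by Y:
  weight(Y=2) = 1/18
  weight(Y=3) = 2/9
  weight(Y=4) = 1/18
Total weight = 1/18 + 2/9 + 1/18 = 1/3
P(Y=2 | obs) = 1/18 / 1/3 = 1/6
P(Y=3 | obs) = 2/9 / 1/3 = 2/3
P(Y=4 | obs) = 1/18 / 1/3 = 1/6

P(Y=2) = 1/6, P(Y=3) = 2/3, P(Y=4) = 1/6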